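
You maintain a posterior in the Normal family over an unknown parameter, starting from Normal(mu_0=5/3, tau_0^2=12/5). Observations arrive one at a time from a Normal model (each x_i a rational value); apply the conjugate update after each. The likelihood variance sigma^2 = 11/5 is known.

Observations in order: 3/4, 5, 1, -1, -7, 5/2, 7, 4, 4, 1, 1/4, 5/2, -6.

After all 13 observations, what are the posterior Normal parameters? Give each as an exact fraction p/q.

obs 1: x=3/4 → posterior Normal(82/69, 132/115)
obs 2: x=5 → posterior Normal(262/105, 132/175)
obs 3: x=1 → posterior Normal(298/141, 132/235)
obs 4: x=-1 → posterior Normal(262/177, 132/295)
obs 5: x=-7 → posterior Normal(10/213, 132/355)
obs 6: x=5/2 → posterior Normal(100/249, 132/415)
obs 7: x=7 → posterior Normal(352/285, 132/475)
obs 8: x=4 → posterior Normal(496/321, 132/535)
obs 9: x=4 → posterior Normal(640/357, 132/595)
obs 10: x=1 → posterior Normal(676/393, 132/655)
obs 11: x=1/4 → posterior Normal(685/429, 12/65)
obs 12: x=5/2 → posterior Normal(5/3, 132/775)
obs 13: x=-6 → posterior Normal(559/501, 132/835)

mu_0=559/501, tau_0^2=132/835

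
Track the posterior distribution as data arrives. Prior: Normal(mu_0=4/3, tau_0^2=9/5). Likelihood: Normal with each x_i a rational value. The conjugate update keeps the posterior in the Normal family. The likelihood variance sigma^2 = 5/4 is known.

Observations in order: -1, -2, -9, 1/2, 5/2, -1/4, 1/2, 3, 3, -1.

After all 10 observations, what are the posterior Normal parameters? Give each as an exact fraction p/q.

mu_0=-61/231, tau_0^2=9/77

obs 1: x=-1 → posterior Normal(-8/183, 45/61)
obs 2: x=-2 → posterior Normal(-224/291, 45/97)
obs 3: x=-9 → posterior Normal(-1196/399, 45/133)
obs 4: x=1/2 → posterior Normal(-1142/507, 45/169)
obs 5: x=5/2 → posterior Normal(-872/615, 9/41)
obs 6: x=-1/4 → posterior Normal(-899/723, 45/241)
obs 7: x=1/2 → posterior Normal(-845/831, 45/277)
obs 8: x=3 → posterior Normal(-521/939, 45/313)
obs 9: x=3 → posterior Normal(-197/1047, 45/349)
obs 10: x=-1 → posterior Normal(-61/231, 9/77)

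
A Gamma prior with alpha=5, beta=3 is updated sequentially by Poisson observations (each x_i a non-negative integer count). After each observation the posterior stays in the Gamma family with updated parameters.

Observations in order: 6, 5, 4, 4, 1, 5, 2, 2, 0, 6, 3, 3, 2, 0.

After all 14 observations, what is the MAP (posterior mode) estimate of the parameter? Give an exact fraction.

47/17

obs 1: x=6 → posterior Gamma(11, 4)
obs 2: x=5 → posterior Gamma(16, 5)
obs 3: x=4 → posterior Gamma(20, 6)
obs 4: x=4 → posterior Gamma(24, 7)
obs 5: x=1 → posterior Gamma(25, 8)
obs 6: x=5 → posterior Gamma(30, 9)
obs 7: x=2 → posterior Gamma(32, 10)
obs 8: x=2 → posterior Gamma(34, 11)
obs 9: x=0 → posterior Gamma(34, 12)
obs 10: x=6 → posterior Gamma(40, 13)
obs 11: x=3 → posterior Gamma(43, 14)
obs 12: x=3 → posterior Gamma(46, 15)
obs 13: x=2 → posterior Gamma(48, 16)
obs 14: x=0 → posterior Gamma(48, 17)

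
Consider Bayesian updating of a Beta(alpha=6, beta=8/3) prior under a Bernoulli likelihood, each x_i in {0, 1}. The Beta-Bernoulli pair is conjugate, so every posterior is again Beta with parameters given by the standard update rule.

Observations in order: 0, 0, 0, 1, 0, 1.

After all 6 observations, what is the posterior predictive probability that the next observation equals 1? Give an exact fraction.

obs 1: x=0 → posterior Beta(6, 11/3)
obs 2: x=0 → posterior Beta(6, 14/3)
obs 3: x=0 → posterior Beta(6, 17/3)
obs 4: x=1 → posterior Beta(7, 17/3)
obs 5: x=0 → posterior Beta(7, 20/3)
obs 6: x=1 → posterior Beta(8, 20/3)

6/11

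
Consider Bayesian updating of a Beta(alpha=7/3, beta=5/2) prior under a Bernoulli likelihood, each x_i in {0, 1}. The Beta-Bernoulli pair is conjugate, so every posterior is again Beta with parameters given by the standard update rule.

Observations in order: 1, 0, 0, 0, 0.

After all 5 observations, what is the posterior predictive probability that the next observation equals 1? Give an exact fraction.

20/59

obs 1: x=1 → posterior Beta(10/3, 5/2)
obs 2: x=0 → posterior Beta(10/3, 7/2)
obs 3: x=0 → posterior Beta(10/3, 9/2)
obs 4: x=0 → posterior Beta(10/3, 11/2)
obs 5: x=0 → posterior Beta(10/3, 13/2)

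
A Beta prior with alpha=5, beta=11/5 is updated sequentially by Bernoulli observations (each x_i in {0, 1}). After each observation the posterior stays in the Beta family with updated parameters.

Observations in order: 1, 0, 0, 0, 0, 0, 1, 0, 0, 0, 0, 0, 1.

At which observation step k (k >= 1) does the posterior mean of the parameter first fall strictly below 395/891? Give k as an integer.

k = 9

obs 1: x=1 → posterior Beta(6, 11/5)
obs 2: x=0 → posterior Beta(6, 16/5)
obs 3: x=0 → posterior Beta(6, 21/5)
obs 4: x=0 → posterior Beta(6, 26/5)
obs 5: x=0 → posterior Beta(6, 31/5)
obs 6: x=0 → posterior Beta(6, 36/5)
obs 7: x=1 → posterior Beta(7, 36/5)
obs 8: x=0 → posterior Beta(7, 41/5)
obs 9: x=0 → posterior Beta(7, 46/5)
obs 10: x=0 → posterior Beta(7, 51/5)
obs 11: x=0 → posterior Beta(7, 56/5)
obs 12: x=0 → posterior Beta(7, 61/5)
obs 13: x=1 → posterior Beta(8, 61/5)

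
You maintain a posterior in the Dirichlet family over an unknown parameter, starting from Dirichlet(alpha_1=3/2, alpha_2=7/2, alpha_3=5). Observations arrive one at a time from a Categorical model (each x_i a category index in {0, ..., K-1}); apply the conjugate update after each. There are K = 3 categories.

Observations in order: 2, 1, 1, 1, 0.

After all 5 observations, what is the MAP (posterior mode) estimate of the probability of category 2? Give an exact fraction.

5/12

obs 1: x=2 → posterior Dirichlet(3/2, 7/2, 6)
obs 2: x=1 → posterior Dirichlet(3/2, 9/2, 6)
obs 3: x=1 → posterior Dirichlet(3/2, 11/2, 6)
obs 4: x=1 → posterior Dirichlet(3/2, 13/2, 6)
obs 5: x=0 → posterior Dirichlet(5/2, 13/2, 6)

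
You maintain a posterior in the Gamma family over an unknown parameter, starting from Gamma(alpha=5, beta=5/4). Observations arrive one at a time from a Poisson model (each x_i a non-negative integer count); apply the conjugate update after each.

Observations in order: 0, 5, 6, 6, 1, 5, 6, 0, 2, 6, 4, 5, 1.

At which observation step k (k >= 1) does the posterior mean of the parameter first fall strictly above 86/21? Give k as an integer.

obs 1: x=0 → posterior Gamma(5, 9/4)
obs 2: x=5 → posterior Gamma(10, 13/4)
obs 3: x=6 → posterior Gamma(16, 17/4)
obs 4: x=6 → posterior Gamma(22, 21/4)
obs 5: x=1 → posterior Gamma(23, 25/4)
obs 6: x=5 → posterior Gamma(28, 29/4)
obs 7: x=6 → posterior Gamma(34, 33/4)
obs 8: x=0 → posterior Gamma(34, 37/4)
obs 9: x=2 → posterior Gamma(36, 41/4)
obs 10: x=6 → posterior Gamma(42, 45/4)
obs 11: x=4 → posterior Gamma(46, 49/4)
obs 12: x=5 → posterior Gamma(51, 53/4)
obs 13: x=1 → posterior Gamma(52, 57/4)

k = 4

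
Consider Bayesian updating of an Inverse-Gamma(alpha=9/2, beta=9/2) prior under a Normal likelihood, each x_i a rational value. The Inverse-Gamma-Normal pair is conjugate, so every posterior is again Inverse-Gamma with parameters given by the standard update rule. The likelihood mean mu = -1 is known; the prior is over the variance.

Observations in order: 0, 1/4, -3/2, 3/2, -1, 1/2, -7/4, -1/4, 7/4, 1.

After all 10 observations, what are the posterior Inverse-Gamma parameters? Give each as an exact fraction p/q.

obs 1: x=0 → posterior Inverse-Gamma(5, 5)
obs 2: x=1/4 → posterior Inverse-Gamma(11/2, 185/32)
obs 3: x=-3/2 → posterior Inverse-Gamma(6, 189/32)
obs 4: x=3/2 → posterior Inverse-Gamma(13/2, 289/32)
obs 5: x=-1 → posterior Inverse-Gamma(7, 289/32)
obs 6: x=1/2 → posterior Inverse-Gamma(15/2, 325/32)
obs 7: x=-7/4 → posterior Inverse-Gamma(8, 167/16)
obs 8: x=-1/4 → posterior Inverse-Gamma(17/2, 343/32)
obs 9: x=7/4 → posterior Inverse-Gamma(9, 29/2)
obs 10: x=1 → posterior Inverse-Gamma(19/2, 33/2)

alpha=19/2, beta=33/2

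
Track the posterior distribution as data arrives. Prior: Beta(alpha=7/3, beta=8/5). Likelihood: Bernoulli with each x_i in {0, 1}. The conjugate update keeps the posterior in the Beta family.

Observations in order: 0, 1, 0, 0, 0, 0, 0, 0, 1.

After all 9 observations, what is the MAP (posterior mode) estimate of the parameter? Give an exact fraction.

obs 1: x=0 → posterior Beta(7/3, 13/5)
obs 2: x=1 → posterior Beta(10/3, 13/5)
obs 3: x=0 → posterior Beta(10/3, 18/5)
obs 4: x=0 → posterior Beta(10/3, 23/5)
obs 5: x=0 → posterior Beta(10/3, 28/5)
obs 6: x=0 → posterior Beta(10/3, 33/5)
obs 7: x=0 → posterior Beta(10/3, 38/5)
obs 8: x=0 → posterior Beta(10/3, 43/5)
obs 9: x=1 → posterior Beta(13/3, 43/5)

25/82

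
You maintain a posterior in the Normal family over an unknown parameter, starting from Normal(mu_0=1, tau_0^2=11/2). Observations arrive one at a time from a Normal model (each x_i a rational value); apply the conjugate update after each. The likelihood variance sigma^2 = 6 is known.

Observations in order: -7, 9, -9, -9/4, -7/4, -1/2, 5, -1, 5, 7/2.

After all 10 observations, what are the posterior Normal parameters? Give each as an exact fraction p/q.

mu_0=23/122, tau_0^2=33/61

obs 1: x=-7 → posterior Normal(-65/23, 66/23)
obs 2: x=9 → posterior Normal(1, 33/17)
obs 3: x=-9 → posterior Normal(-13/9, 22/15)
obs 4: x=-9/4 → posterior Normal(-359/224, 33/28)
obs 5: x=-7/4 → posterior Normal(-109/67, 66/67)
obs 6: x=-1/2 → posterior Normal(-229/156, 11/13)
obs 7: x=5 → posterior Normal(-119/178, 66/89)
obs 8: x=-1 → posterior Normal(-141/200, 33/50)
obs 9: x=5 → posterior Normal(-31/222, 22/37)
obs 10: x=7/2 → posterior Normal(23/122, 33/61)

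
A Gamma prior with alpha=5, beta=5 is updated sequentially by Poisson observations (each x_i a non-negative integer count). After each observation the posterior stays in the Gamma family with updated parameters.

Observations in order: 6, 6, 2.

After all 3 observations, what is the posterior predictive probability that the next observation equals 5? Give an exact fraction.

4849331963564474236928/79766443076872509863361

obs 1: x=6 → posterior Gamma(11, 6)
obs 2: x=6 → posterior Gamma(17, 7)
obs 3: x=2 → posterior Gamma(19, 8)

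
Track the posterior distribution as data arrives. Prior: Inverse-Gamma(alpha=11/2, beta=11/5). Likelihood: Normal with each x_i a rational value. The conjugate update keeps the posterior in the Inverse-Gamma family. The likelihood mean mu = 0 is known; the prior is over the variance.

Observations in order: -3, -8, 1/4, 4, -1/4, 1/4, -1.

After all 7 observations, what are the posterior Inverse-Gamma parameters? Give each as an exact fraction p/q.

alpha=9, beta=7567/160

obs 1: x=-3 → posterior Inverse-Gamma(6, 67/10)
obs 2: x=-8 → posterior Inverse-Gamma(13/2, 387/10)
obs 3: x=1/4 → posterior Inverse-Gamma(7, 6197/160)
obs 4: x=4 → posterior Inverse-Gamma(15/2, 7477/160)
obs 5: x=-1/4 → posterior Inverse-Gamma(8, 3741/80)
obs 6: x=1/4 → posterior Inverse-Gamma(17/2, 7487/160)
obs 7: x=-1 → posterior Inverse-Gamma(9, 7567/160)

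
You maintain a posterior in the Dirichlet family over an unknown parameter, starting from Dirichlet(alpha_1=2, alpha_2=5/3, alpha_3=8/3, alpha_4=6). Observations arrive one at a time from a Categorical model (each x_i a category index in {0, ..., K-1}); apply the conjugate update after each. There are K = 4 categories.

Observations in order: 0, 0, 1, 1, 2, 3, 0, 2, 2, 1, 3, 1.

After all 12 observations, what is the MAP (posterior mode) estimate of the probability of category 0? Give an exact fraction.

12/61

obs 1: x=0 → posterior Dirichlet(3, 5/3, 8/3, 6)
obs 2: x=0 → posterior Dirichlet(4, 5/3, 8/3, 6)
obs 3: x=1 → posterior Dirichlet(4, 8/3, 8/3, 6)
obs 4: x=1 → posterior Dirichlet(4, 11/3, 8/3, 6)
obs 5: x=2 → posterior Dirichlet(4, 11/3, 11/3, 6)
obs 6: x=3 → posterior Dirichlet(4, 11/3, 11/3, 7)
obs 7: x=0 → posterior Dirichlet(5, 11/3, 11/3, 7)
obs 8: x=2 → posterior Dirichlet(5, 11/3, 14/3, 7)
obs 9: x=2 → posterior Dirichlet(5, 11/3, 17/3, 7)
obs 10: x=1 → posterior Dirichlet(5, 14/3, 17/3, 7)
obs 11: x=3 → posterior Dirichlet(5, 14/3, 17/3, 8)
obs 12: x=1 → posterior Dirichlet(5, 17/3, 17/3, 8)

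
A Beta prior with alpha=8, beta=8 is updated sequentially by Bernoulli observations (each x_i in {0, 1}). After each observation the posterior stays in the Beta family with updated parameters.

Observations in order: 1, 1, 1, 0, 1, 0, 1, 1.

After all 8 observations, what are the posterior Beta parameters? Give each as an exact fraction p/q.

alpha=14, beta=10

obs 1: x=1 → posterior Beta(9, 8)
obs 2: x=1 → posterior Beta(10, 8)
obs 3: x=1 → posterior Beta(11, 8)
obs 4: x=0 → posterior Beta(11, 9)
obs 5: x=1 → posterior Beta(12, 9)
obs 6: x=0 → posterior Beta(12, 10)
obs 7: x=1 → posterior Beta(13, 10)
obs 8: x=1 → posterior Beta(14, 10)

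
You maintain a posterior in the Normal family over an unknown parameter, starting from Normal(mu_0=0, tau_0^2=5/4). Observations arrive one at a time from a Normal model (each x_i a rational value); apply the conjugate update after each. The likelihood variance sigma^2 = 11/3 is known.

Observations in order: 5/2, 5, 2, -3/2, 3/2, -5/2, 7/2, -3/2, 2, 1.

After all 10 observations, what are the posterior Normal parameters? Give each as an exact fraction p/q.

mu_0=90/97, tau_0^2=55/194

obs 1: x=5/2 → posterior Normal(75/118, 55/59)
obs 2: x=5 → posterior Normal(225/148, 55/74)
obs 3: x=2 → posterior Normal(285/178, 55/89)
obs 4: x=-3/2 → posterior Normal(15/13, 55/104)
obs 5: x=3/2 → posterior Normal(285/238, 55/119)
obs 6: x=-5/2 → posterior Normal(105/134, 55/134)
obs 7: x=7/2 → posterior Normal(315/298, 55/149)
obs 8: x=-3/2 → posterior Normal(135/164, 55/164)
obs 9: x=2 → posterior Normal(165/179, 55/179)
obs 10: x=1 → posterior Normal(90/97, 55/194)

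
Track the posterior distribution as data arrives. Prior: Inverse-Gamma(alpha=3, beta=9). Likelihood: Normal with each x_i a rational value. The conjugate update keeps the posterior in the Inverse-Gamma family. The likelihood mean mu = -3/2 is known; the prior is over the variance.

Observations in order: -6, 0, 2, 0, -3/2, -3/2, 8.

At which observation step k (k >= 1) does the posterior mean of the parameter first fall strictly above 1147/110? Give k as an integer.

k = 7

obs 1: x=-6 → posterior Inverse-Gamma(7/2, 153/8)
obs 2: x=0 → posterior Inverse-Gamma(4, 81/4)
obs 3: x=2 → posterior Inverse-Gamma(9/2, 211/8)
obs 4: x=0 → posterior Inverse-Gamma(5, 55/2)
obs 5: x=-3/2 → posterior Inverse-Gamma(11/2, 55/2)
obs 6: x=-3/2 → posterior Inverse-Gamma(6, 55/2)
obs 7: x=8 → posterior Inverse-Gamma(13/2, 581/8)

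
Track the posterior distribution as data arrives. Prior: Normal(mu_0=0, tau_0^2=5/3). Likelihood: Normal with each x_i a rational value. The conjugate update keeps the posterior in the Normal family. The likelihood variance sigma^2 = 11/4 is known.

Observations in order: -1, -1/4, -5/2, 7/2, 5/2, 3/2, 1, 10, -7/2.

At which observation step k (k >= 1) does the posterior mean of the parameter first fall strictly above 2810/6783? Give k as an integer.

obs 1: x=-1 → posterior Normal(-20/53, 55/53)
obs 2: x=-1/4 → posterior Normal(-25/73, 55/73)
obs 3: x=-5/2 → posterior Normal(-25/31, 55/93)
obs 4: x=7/2 → posterior Normal(-5/113, 55/113)
obs 5: x=5/2 → posterior Normal(45/133, 55/133)
obs 6: x=3/2 → posterior Normal(25/51, 55/153)
obs 7: x=1 → posterior Normal(95/173, 55/173)
obs 8: x=10 → posterior Normal(295/193, 55/193)
obs 9: x=-7/2 → posterior Normal(75/71, 55/213)

k = 6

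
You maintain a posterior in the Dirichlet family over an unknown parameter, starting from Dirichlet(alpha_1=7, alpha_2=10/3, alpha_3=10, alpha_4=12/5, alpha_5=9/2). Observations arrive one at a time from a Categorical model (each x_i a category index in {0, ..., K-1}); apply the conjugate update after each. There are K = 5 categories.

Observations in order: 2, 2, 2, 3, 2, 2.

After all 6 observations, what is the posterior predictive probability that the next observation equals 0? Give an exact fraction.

obs 1: x=2 → posterior Dirichlet(7, 10/3, 11, 12/5, 9/2)
obs 2: x=2 → posterior Dirichlet(7, 10/3, 12, 12/5, 9/2)
obs 3: x=2 → posterior Dirichlet(7, 10/3, 13, 12/5, 9/2)
obs 4: x=3 → posterior Dirichlet(7, 10/3, 13, 17/5, 9/2)
obs 5: x=2 → posterior Dirichlet(7, 10/3, 14, 17/5, 9/2)
obs 6: x=2 → posterior Dirichlet(7, 10/3, 15, 17/5, 9/2)

210/997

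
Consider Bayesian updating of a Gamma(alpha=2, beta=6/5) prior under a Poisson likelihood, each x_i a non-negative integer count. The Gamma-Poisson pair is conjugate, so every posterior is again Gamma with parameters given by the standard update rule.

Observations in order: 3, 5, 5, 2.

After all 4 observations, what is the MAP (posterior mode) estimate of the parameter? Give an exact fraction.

40/13

obs 1: x=3 → posterior Gamma(5, 11/5)
obs 2: x=5 → posterior Gamma(10, 16/5)
obs 3: x=5 → posterior Gamma(15, 21/5)
obs 4: x=2 → posterior Gamma(17, 26/5)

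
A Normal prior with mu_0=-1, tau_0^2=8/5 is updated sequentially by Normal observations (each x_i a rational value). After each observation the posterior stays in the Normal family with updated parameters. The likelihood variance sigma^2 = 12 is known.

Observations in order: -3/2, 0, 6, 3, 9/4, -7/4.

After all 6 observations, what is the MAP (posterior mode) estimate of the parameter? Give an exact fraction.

1/27

obs 1: x=-3/2 → posterior Normal(-18/17, 24/17)
obs 2: x=0 → posterior Normal(-18/19, 24/19)
obs 3: x=6 → posterior Normal(-2/7, 8/7)
obs 4: x=3 → posterior Normal(0, 24/23)
obs 5: x=9/4 → posterior Normal(9/50, 24/25)
obs 6: x=-7/4 → posterior Normal(1/27, 8/9)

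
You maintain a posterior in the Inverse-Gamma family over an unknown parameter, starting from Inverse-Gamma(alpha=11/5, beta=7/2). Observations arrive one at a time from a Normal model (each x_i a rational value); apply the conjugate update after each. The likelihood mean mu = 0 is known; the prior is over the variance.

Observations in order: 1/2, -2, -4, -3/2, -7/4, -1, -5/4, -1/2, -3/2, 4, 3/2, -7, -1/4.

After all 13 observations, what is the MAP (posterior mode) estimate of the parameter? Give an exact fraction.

8395/1552

obs 1: x=1/2 → posterior Inverse-Gamma(27/10, 29/8)
obs 2: x=-2 → posterior Inverse-Gamma(16/5, 45/8)
obs 3: x=-4 → posterior Inverse-Gamma(37/10, 109/8)
obs 4: x=-3/2 → posterior Inverse-Gamma(21/5, 59/4)
obs 5: x=-7/4 → posterior Inverse-Gamma(47/10, 521/32)
obs 6: x=-1 → posterior Inverse-Gamma(26/5, 537/32)
obs 7: x=-5/4 → posterior Inverse-Gamma(57/10, 281/16)
obs 8: x=-1/2 → posterior Inverse-Gamma(31/5, 283/16)
obs 9: x=-3/2 → posterior Inverse-Gamma(67/10, 301/16)
obs 10: x=4 → posterior Inverse-Gamma(36/5, 429/16)
obs 11: x=3/2 → posterior Inverse-Gamma(77/10, 447/16)
obs 12: x=-7 → posterior Inverse-Gamma(41/5, 839/16)
obs 13: x=-1/4 → posterior Inverse-Gamma(87/10, 1679/32)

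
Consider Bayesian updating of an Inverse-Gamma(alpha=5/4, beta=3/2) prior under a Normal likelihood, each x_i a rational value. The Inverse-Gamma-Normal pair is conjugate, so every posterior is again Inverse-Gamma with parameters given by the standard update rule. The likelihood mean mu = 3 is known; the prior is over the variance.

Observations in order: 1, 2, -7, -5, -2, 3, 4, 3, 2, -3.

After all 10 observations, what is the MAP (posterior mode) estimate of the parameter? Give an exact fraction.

obs 1: x=1 → posterior Inverse-Gamma(7/4, 7/2)
obs 2: x=2 → posterior Inverse-Gamma(9/4, 4)
obs 3: x=-7 → posterior Inverse-Gamma(11/4, 54)
obs 4: x=-5 → posterior Inverse-Gamma(13/4, 86)
obs 5: x=-2 → posterior Inverse-Gamma(15/4, 197/2)
obs 6: x=3 → posterior Inverse-Gamma(17/4, 197/2)
obs 7: x=4 → posterior Inverse-Gamma(19/4, 99)
obs 8: x=3 → posterior Inverse-Gamma(21/4, 99)
obs 9: x=2 → posterior Inverse-Gamma(23/4, 199/2)
obs 10: x=-3 → posterior Inverse-Gamma(25/4, 235/2)

470/29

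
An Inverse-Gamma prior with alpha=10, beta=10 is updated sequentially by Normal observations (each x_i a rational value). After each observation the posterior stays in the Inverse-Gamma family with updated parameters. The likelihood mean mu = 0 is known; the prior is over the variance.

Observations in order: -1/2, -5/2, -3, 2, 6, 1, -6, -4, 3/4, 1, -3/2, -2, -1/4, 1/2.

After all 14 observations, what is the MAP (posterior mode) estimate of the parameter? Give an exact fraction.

obs 1: x=-1/2 → posterior Inverse-Gamma(21/2, 81/8)
obs 2: x=-5/2 → posterior Inverse-Gamma(11, 53/4)
obs 3: x=-3 → posterior Inverse-Gamma(23/2, 71/4)
obs 4: x=2 → posterior Inverse-Gamma(12, 79/4)
obs 5: x=6 → posterior Inverse-Gamma(25/2, 151/4)
obs 6: x=1 → posterior Inverse-Gamma(13, 153/4)
obs 7: x=-6 → posterior Inverse-Gamma(27/2, 225/4)
obs 8: x=-4 → posterior Inverse-Gamma(14, 257/4)
obs 9: x=3/4 → posterior Inverse-Gamma(29/2, 2065/32)
obs 10: x=1 → posterior Inverse-Gamma(15, 2081/32)
obs 11: x=-3/2 → posterior Inverse-Gamma(31/2, 2117/32)
obs 12: x=-2 → posterior Inverse-Gamma(16, 2181/32)
obs 13: x=-1/4 → posterior Inverse-Gamma(33/2, 1091/16)
obs 14: x=1/2 → posterior Inverse-Gamma(17, 1093/16)

1093/288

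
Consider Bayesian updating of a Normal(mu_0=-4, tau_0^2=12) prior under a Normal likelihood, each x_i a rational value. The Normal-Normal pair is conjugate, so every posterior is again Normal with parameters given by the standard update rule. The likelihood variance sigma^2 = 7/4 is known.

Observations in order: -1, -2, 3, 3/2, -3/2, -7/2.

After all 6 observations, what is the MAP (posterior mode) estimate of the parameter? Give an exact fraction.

-196/295

obs 1: x=-1 → posterior Normal(-76/55, 84/55)
obs 2: x=-2 → posterior Normal(-172/103, 84/103)
obs 3: x=3 → posterior Normal(-28/151, 84/151)
obs 4: x=3/2 → posterior Normal(44/199, 84/199)
obs 5: x=-3/2 → posterior Normal(-28/247, 84/247)
obs 6: x=-7/2 → posterior Normal(-196/295, 84/295)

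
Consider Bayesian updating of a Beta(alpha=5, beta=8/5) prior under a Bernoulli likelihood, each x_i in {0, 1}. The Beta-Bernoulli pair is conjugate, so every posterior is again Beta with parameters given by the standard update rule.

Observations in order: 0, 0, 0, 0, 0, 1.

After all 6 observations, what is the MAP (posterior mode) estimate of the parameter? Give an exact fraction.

obs 1: x=0 → posterior Beta(5, 13/5)
obs 2: x=0 → posterior Beta(5, 18/5)
obs 3: x=0 → posterior Beta(5, 23/5)
obs 4: x=0 → posterior Beta(5, 28/5)
obs 5: x=0 → posterior Beta(5, 33/5)
obs 6: x=1 → posterior Beta(6, 33/5)

25/53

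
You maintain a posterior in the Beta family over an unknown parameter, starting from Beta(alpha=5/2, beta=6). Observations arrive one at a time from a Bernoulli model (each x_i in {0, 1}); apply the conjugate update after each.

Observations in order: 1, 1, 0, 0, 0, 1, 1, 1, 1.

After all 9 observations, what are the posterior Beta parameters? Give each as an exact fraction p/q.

alpha=17/2, beta=9

obs 1: x=1 → posterior Beta(7/2, 6)
obs 2: x=1 → posterior Beta(9/2, 6)
obs 3: x=0 → posterior Beta(9/2, 7)
obs 4: x=0 → posterior Beta(9/2, 8)
obs 5: x=0 → posterior Beta(9/2, 9)
obs 6: x=1 → posterior Beta(11/2, 9)
obs 7: x=1 → posterior Beta(13/2, 9)
obs 8: x=1 → posterior Beta(15/2, 9)
obs 9: x=1 → posterior Beta(17/2, 9)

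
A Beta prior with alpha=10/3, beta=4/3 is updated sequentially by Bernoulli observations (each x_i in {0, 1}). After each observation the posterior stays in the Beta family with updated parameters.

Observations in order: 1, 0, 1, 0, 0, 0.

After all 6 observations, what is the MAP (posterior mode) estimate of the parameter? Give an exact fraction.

1/2

obs 1: x=1 → posterior Beta(13/3, 4/3)
obs 2: x=0 → posterior Beta(13/3, 7/3)
obs 3: x=1 → posterior Beta(16/3, 7/3)
obs 4: x=0 → posterior Beta(16/3, 10/3)
obs 5: x=0 → posterior Beta(16/3, 13/3)
obs 6: x=0 → posterior Beta(16/3, 16/3)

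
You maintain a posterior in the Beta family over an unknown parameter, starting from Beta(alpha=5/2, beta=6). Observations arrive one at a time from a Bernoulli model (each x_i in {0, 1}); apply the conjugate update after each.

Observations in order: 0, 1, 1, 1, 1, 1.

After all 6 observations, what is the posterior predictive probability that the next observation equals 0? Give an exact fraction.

obs 1: x=0 → posterior Beta(5/2, 7)
obs 2: x=1 → posterior Beta(7/2, 7)
obs 3: x=1 → posterior Beta(9/2, 7)
obs 4: x=1 → posterior Beta(11/2, 7)
obs 5: x=1 → posterior Beta(13/2, 7)
obs 6: x=1 → posterior Beta(15/2, 7)

14/29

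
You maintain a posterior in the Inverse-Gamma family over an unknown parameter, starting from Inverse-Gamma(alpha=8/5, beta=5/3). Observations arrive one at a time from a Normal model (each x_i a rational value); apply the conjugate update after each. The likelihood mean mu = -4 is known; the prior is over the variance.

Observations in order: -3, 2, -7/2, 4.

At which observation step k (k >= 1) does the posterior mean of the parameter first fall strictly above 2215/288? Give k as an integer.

obs 1: x=-3 → posterior Inverse-Gamma(21/10, 13/6)
obs 2: x=2 → posterior Inverse-Gamma(13/5, 121/6)
obs 3: x=-7/2 → posterior Inverse-Gamma(31/10, 487/24)
obs 4: x=4 → posterior Inverse-Gamma(18/5, 1255/24)

k = 2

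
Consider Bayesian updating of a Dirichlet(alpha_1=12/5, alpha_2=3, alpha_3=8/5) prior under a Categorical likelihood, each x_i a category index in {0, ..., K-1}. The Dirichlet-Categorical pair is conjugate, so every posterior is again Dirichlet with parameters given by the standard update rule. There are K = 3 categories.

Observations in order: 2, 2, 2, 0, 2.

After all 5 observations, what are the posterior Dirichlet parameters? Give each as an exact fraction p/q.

alpha_1=17/5, alpha_2=3, alpha_3=28/5

obs 1: x=2 → posterior Dirichlet(12/5, 3, 13/5)
obs 2: x=2 → posterior Dirichlet(12/5, 3, 18/5)
obs 3: x=2 → posterior Dirichlet(12/5, 3, 23/5)
obs 4: x=0 → posterior Dirichlet(17/5, 3, 23/5)
obs 5: x=2 → posterior Dirichlet(17/5, 3, 28/5)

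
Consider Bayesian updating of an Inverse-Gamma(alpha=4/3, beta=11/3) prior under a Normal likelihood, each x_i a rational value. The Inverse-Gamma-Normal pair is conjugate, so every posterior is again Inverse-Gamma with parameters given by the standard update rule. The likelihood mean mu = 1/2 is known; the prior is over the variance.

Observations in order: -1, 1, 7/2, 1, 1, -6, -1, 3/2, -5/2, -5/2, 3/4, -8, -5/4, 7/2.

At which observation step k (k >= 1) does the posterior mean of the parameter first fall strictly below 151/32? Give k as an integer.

k = 2

obs 1: x=-1 → posterior Inverse-Gamma(11/6, 115/24)
obs 2: x=1 → posterior Inverse-Gamma(7/3, 59/12)
obs 3: x=7/2 → posterior Inverse-Gamma(17/6, 113/12)
obs 4: x=1 → posterior Inverse-Gamma(10/3, 229/24)
obs 5: x=1 → posterior Inverse-Gamma(23/6, 29/3)
obs 6: x=-6 → posterior Inverse-Gamma(13/3, 739/24)
obs 7: x=-1 → posterior Inverse-Gamma(29/6, 383/12)
obs 8: x=3/2 → posterior Inverse-Gamma(16/3, 389/12)
obs 9: x=-5/2 → posterior Inverse-Gamma(35/6, 443/12)
obs 10: x=-5/2 → posterior Inverse-Gamma(19/3, 497/12)
obs 11: x=3/4 → posterior Inverse-Gamma(41/6, 3979/96)
obs 12: x=-8 → posterior Inverse-Gamma(22/3, 7447/96)
obs 13: x=-5/4 → posterior Inverse-Gamma(47/6, 3797/48)
obs 14: x=7/2 → posterior Inverse-Gamma(25/3, 4013/48)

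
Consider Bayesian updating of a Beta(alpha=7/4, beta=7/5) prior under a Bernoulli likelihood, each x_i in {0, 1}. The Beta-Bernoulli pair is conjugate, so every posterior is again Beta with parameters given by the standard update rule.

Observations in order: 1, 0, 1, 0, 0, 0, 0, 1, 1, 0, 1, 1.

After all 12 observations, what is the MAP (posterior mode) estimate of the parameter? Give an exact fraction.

obs 1: x=1 → posterior Beta(11/4, 7/5)
obs 2: x=0 → posterior Beta(11/4, 12/5)
obs 3: x=1 → posterior Beta(15/4, 12/5)
obs 4: x=0 → posterior Beta(15/4, 17/5)
obs 5: x=0 → posterior Beta(15/4, 22/5)
obs 6: x=0 → posterior Beta(15/4, 27/5)
obs 7: x=0 → posterior Beta(15/4, 32/5)
obs 8: x=1 → posterior Beta(19/4, 32/5)
obs 9: x=1 → posterior Beta(23/4, 32/5)
obs 10: x=0 → posterior Beta(23/4, 37/5)
obs 11: x=1 → posterior Beta(27/4, 37/5)
obs 12: x=1 → posterior Beta(31/4, 37/5)

135/263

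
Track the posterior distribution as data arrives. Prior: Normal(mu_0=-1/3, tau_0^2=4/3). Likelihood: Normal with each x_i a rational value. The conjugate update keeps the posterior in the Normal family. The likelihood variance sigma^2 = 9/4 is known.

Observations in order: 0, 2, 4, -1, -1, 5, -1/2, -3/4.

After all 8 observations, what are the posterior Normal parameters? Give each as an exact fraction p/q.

mu_0=23/31, tau_0^2=36/155

obs 1: x=0 → posterior Normal(-9/43, 36/43)
obs 2: x=2 → posterior Normal(23/59, 36/59)
obs 3: x=4 → posterior Normal(29/25, 12/25)
obs 4: x=-1 → posterior Normal(71/91, 36/91)
obs 5: x=-1 → posterior Normal(55/107, 36/107)
obs 6: x=5 → posterior Normal(45/41, 12/41)
obs 7: x=-1/2 → posterior Normal(127/139, 36/139)
obs 8: x=-3/4 → posterior Normal(23/31, 36/155)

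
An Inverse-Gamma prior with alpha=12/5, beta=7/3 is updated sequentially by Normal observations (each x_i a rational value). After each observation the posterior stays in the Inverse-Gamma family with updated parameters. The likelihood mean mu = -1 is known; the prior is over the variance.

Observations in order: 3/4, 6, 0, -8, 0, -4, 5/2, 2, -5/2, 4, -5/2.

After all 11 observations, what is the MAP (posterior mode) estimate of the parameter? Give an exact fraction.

40195/4272

obs 1: x=3/4 → posterior Inverse-Gamma(29/10, 371/96)
obs 2: x=6 → posterior Inverse-Gamma(17/5, 2723/96)
obs 3: x=0 → posterior Inverse-Gamma(39/10, 2771/96)
obs 4: x=-8 → posterior Inverse-Gamma(22/5, 5123/96)
obs 5: x=0 → posterior Inverse-Gamma(49/10, 5171/96)
obs 6: x=-4 → posterior Inverse-Gamma(27/5, 5603/96)
obs 7: x=5/2 → posterior Inverse-Gamma(59/10, 6191/96)
obs 8: x=2 → posterior Inverse-Gamma(32/5, 6623/96)
obs 9: x=-5/2 → posterior Inverse-Gamma(69/10, 6731/96)
obs 10: x=4 → posterior Inverse-Gamma(37/5, 7931/96)
obs 11: x=-5/2 → posterior Inverse-Gamma(79/10, 8039/96)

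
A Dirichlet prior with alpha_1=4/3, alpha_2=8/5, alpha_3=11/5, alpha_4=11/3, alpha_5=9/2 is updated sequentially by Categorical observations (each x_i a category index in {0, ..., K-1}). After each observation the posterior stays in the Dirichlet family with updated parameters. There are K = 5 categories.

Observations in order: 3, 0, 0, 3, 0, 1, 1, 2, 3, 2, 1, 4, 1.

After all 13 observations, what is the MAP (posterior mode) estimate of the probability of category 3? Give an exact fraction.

obs 1: x=3 → posterior Dirichlet(4/3, 8/5, 11/5, 14/3, 9/2)
obs 2: x=0 → posterior Dirichlet(7/3, 8/5, 11/5, 14/3, 9/2)
obs 3: x=0 → posterior Dirichlet(10/3, 8/5, 11/5, 14/3, 9/2)
obs 4: x=3 → posterior Dirichlet(10/3, 8/5, 11/5, 17/3, 9/2)
obs 5: x=0 → posterior Dirichlet(13/3, 8/5, 11/5, 17/3, 9/2)
obs 6: x=1 → posterior Dirichlet(13/3, 13/5, 11/5, 17/3, 9/2)
obs 7: x=1 → posterior Dirichlet(13/3, 18/5, 11/5, 17/3, 9/2)
obs 8: x=2 → posterior Dirichlet(13/3, 18/5, 16/5, 17/3, 9/2)
obs 9: x=3 → posterior Dirichlet(13/3, 18/5, 16/5, 20/3, 9/2)
obs 10: x=2 → posterior Dirichlet(13/3, 18/5, 21/5, 20/3, 9/2)
obs 11: x=1 → posterior Dirichlet(13/3, 23/5, 21/5, 20/3, 9/2)
obs 12: x=4 → posterior Dirichlet(13/3, 23/5, 21/5, 20/3, 11/2)
obs 13: x=1 → posterior Dirichlet(13/3, 28/5, 21/5, 20/3, 11/2)

170/639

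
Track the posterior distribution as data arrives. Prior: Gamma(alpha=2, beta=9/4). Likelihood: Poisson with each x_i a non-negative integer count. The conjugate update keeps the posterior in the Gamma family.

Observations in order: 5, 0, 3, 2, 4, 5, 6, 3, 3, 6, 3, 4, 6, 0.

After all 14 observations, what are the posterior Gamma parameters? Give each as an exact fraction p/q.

alpha=52, beta=65/4

obs 1: x=5 → posterior Gamma(7, 13/4)
obs 2: x=0 → posterior Gamma(7, 17/4)
obs 3: x=3 → posterior Gamma(10, 21/4)
obs 4: x=2 → posterior Gamma(12, 25/4)
obs 5: x=4 → posterior Gamma(16, 29/4)
obs 6: x=5 → posterior Gamma(21, 33/4)
obs 7: x=6 → posterior Gamma(27, 37/4)
obs 8: x=3 → posterior Gamma(30, 41/4)
obs 9: x=3 → posterior Gamma(33, 45/4)
obs 10: x=6 → posterior Gamma(39, 49/4)
obs 11: x=3 → posterior Gamma(42, 53/4)
obs 12: x=4 → posterior Gamma(46, 57/4)
obs 13: x=6 → posterior Gamma(52, 61/4)
obs 14: x=0 → posterior Gamma(52, 65/4)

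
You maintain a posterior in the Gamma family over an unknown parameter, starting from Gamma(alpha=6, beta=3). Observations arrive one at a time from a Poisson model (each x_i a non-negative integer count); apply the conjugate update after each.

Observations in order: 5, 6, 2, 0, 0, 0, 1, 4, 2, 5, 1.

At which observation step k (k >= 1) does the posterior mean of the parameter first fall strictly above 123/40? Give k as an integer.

obs 1: x=5 → posterior Gamma(11, 4)
obs 2: x=6 → posterior Gamma(17, 5)
obs 3: x=2 → posterior Gamma(19, 6)
obs 4: x=0 → posterior Gamma(19, 7)
obs 5: x=0 → posterior Gamma(19, 8)
obs 6: x=0 → posterior Gamma(19, 9)
obs 7: x=1 → posterior Gamma(20, 10)
obs 8: x=4 → posterior Gamma(24, 11)
obs 9: x=2 → posterior Gamma(26, 12)
obs 10: x=5 → posterior Gamma(31, 13)
obs 11: x=1 → posterior Gamma(32, 14)

k = 2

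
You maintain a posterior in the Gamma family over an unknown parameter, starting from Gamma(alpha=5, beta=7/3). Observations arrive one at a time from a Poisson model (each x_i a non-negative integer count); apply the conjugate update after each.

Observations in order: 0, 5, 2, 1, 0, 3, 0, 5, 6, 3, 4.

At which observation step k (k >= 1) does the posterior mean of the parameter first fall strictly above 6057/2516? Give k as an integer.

k = 10

obs 1: x=0 → posterior Gamma(5, 10/3)
obs 2: x=5 → posterior Gamma(10, 13/3)
obs 3: x=2 → posterior Gamma(12, 16/3)
obs 4: x=1 → posterior Gamma(13, 19/3)
obs 5: x=0 → posterior Gamma(13, 22/3)
obs 6: x=3 → posterior Gamma(16, 25/3)
obs 7: x=0 → posterior Gamma(16, 28/3)
obs 8: x=5 → posterior Gamma(21, 31/3)
obs 9: x=6 → posterior Gamma(27, 34/3)
obs 10: x=3 → posterior Gamma(30, 37/3)
obs 11: x=4 → posterior Gamma(34, 40/3)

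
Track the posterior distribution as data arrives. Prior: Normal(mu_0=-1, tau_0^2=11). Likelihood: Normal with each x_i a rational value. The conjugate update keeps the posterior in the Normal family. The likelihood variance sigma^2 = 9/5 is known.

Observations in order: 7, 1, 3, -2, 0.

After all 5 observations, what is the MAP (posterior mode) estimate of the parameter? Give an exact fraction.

obs 1: x=7 → posterior Normal(47/8, 99/64)
obs 2: x=1 → posterior Normal(431/119, 99/119)
obs 3: x=3 → posterior Normal(298/87, 33/58)
obs 4: x=-2 → posterior Normal(486/229, 99/229)
obs 5: x=0 → posterior Normal(243/142, 99/284)

243/142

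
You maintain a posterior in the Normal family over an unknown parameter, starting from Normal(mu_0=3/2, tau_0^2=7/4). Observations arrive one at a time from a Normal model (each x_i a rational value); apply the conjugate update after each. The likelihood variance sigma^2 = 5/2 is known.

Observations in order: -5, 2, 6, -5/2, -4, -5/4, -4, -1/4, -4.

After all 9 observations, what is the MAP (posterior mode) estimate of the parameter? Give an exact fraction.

obs 1: x=-5 → posterior Normal(-20/17, 35/34)
obs 2: x=2 → posterior Normal(-1/4, 35/48)
obs 3: x=6 → posterior Normal(36/31, 35/62)
obs 4: x=-5/2 → posterior Normal(37/76, 35/76)
obs 5: x=-4 → posterior Normal(-19/90, 7/18)
obs 6: x=-5/4 → posterior Normal(-73/208, 35/104)
obs 7: x=-4 → posterior Normal(-185/236, 35/118)
obs 8: x=-1/4 → posterior Normal(-8/11, 35/132)
obs 9: x=-4 → posterior Normal(-76/73, 35/146)

-76/73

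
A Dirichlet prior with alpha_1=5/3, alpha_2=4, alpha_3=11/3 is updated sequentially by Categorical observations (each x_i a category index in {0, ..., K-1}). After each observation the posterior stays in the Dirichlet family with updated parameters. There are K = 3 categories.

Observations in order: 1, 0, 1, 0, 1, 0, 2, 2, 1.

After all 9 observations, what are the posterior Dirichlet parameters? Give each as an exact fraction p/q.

obs 1: x=1 → posterior Dirichlet(5/3, 5, 11/3)
obs 2: x=0 → posterior Dirichlet(8/3, 5, 11/3)
obs 3: x=1 → posterior Dirichlet(8/3, 6, 11/3)
obs 4: x=0 → posterior Dirichlet(11/3, 6, 11/3)
obs 5: x=1 → posterior Dirichlet(11/3, 7, 11/3)
obs 6: x=0 → posterior Dirichlet(14/3, 7, 11/3)
obs 7: x=2 → posterior Dirichlet(14/3, 7, 14/3)
obs 8: x=2 → posterior Dirichlet(14/3, 7, 17/3)
obs 9: x=1 → posterior Dirichlet(14/3, 8, 17/3)

alpha_1=14/3, alpha_2=8, alpha_3=17/3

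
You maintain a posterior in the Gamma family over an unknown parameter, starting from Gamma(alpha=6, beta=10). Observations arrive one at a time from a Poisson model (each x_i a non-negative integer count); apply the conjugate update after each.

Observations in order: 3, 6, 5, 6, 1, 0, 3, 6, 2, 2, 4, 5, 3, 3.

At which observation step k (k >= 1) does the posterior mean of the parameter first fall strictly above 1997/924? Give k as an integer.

obs 1: x=3 → posterior Gamma(9, 11)
obs 2: x=6 → posterior Gamma(15, 12)
obs 3: x=5 → posterior Gamma(20, 13)
obs 4: x=6 → posterior Gamma(26, 14)
obs 5: x=1 → posterior Gamma(27, 15)
obs 6: x=0 → posterior Gamma(27, 16)
obs 7: x=3 → posterior Gamma(30, 17)
obs 8: x=6 → posterior Gamma(36, 18)
obs 9: x=2 → posterior Gamma(38, 19)
obs 10: x=2 → posterior Gamma(40, 20)
obs 11: x=4 → posterior Gamma(44, 21)
obs 12: x=5 → posterior Gamma(49, 22)
obs 13: x=3 → posterior Gamma(52, 23)
obs 14: x=3 → posterior Gamma(55, 24)

k = 12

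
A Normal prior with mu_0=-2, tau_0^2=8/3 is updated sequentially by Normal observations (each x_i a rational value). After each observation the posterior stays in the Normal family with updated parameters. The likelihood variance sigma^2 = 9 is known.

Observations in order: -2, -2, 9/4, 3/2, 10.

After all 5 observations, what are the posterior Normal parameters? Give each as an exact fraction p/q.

mu_0=24/67, tau_0^2=72/67

obs 1: x=-2 → posterior Normal(-2, 72/35)
obs 2: x=-2 → posterior Normal(-2, 72/43)
obs 3: x=9/4 → posterior Normal(-4/3, 24/17)
obs 4: x=3/2 → posterior Normal(-56/59, 72/59)
obs 5: x=10 → posterior Normal(24/67, 72/67)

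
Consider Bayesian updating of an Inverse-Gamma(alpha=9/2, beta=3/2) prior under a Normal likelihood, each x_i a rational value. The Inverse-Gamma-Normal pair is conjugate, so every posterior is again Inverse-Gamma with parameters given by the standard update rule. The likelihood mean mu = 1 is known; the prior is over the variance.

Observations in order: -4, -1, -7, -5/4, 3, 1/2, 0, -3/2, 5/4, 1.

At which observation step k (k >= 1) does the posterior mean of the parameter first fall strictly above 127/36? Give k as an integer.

obs 1: x=-4 → posterior Inverse-Gamma(5, 14)
obs 2: x=-1 → posterior Inverse-Gamma(11/2, 16)
obs 3: x=-7 → posterior Inverse-Gamma(6, 48)
obs 4: x=-5/4 → posterior Inverse-Gamma(13/2, 1617/32)
obs 5: x=3 → posterior Inverse-Gamma(7, 1681/32)
obs 6: x=1/2 → posterior Inverse-Gamma(15/2, 1685/32)
obs 7: x=0 → posterior Inverse-Gamma(8, 1701/32)
obs 8: x=-3/2 → posterior Inverse-Gamma(17/2, 1801/32)
obs 9: x=5/4 → posterior Inverse-Gamma(9, 901/16)
obs 10: x=1 → posterior Inverse-Gamma(19/2, 901/16)

k = 2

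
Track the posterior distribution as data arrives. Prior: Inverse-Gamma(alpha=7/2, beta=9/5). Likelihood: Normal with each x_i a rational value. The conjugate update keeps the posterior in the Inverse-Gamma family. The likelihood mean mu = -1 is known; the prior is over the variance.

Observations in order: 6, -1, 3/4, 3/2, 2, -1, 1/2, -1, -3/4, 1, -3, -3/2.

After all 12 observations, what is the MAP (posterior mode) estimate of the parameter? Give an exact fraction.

3259/840

obs 1: x=6 → posterior Inverse-Gamma(4, 263/10)
obs 2: x=-1 → posterior Inverse-Gamma(9/2, 263/10)
obs 3: x=3/4 → posterior Inverse-Gamma(5, 4453/160)
obs 4: x=3/2 → posterior Inverse-Gamma(11/2, 4953/160)
obs 5: x=2 → posterior Inverse-Gamma(6, 5673/160)
obs 6: x=-1 → posterior Inverse-Gamma(13/2, 5673/160)
obs 7: x=1/2 → posterior Inverse-Gamma(7, 5853/160)
obs 8: x=-1 → posterior Inverse-Gamma(15/2, 5853/160)
obs 9: x=-3/4 → posterior Inverse-Gamma(8, 2929/80)
obs 10: x=1 → posterior Inverse-Gamma(17/2, 3089/80)
obs 11: x=-3 → posterior Inverse-Gamma(9, 3249/80)
obs 12: x=-3/2 → posterior Inverse-Gamma(19/2, 3259/80)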